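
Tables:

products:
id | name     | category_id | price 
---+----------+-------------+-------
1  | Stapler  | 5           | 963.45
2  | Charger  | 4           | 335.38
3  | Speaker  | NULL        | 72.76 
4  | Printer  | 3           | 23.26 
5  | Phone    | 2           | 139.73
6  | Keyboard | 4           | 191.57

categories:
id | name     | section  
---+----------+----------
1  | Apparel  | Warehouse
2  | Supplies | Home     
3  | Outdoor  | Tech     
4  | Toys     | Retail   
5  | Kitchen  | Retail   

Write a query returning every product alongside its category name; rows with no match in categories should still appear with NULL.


LEFT JOIN keeps every row from products (the left table); where category_id has no match in categories, the category columns become NULL. Walk through each product:
  - product 1 (Stapler): category_id=5 -> matches Kitchen
  - product 2 (Charger): category_id=4 -> matches Toys
  - product 3 (Speaker): category_id=NULL, no match -> kept with NULL
  - product 4 (Printer): category_id=3 -> matches Outdoor
  - product 5 (Phone): category_id=2 -> matches Supplies
  - product 6 (Keyboard): category_id=4 -> matches Toys
All 6 rows appear; 1 has NULL category.

SQL:
SELECT a.name, b.name AS category
FROM products a
LEFT JOIN categories b ON a.category_id = b.id

Result:
name     | category
---------+---------
Stapler  | Kitchen 
Charger  | Toys    
Speaker  | NULL    
Printer  | Outdoor 
Phone    | Supplies
Keyboard | Toys    


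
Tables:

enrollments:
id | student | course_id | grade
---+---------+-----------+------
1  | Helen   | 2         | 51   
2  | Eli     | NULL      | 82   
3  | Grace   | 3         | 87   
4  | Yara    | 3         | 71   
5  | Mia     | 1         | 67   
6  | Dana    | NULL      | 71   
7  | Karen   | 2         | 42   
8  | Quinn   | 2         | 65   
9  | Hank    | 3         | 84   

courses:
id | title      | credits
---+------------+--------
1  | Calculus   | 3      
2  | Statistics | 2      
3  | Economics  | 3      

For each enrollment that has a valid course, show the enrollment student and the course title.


INNER JOIN keeps only enrollments rows whose course_id matches an id in courses. Walk through each enrollment:
  - enrollment 1 (Helen): course_id=2 -> matches Statistics
  - enrollment 2 (Eli): course_id=NULL, no match -> dropped
  - enrollment 3 (Grace): course_id=3 -> matches Economics
  - enrollment 4 (Yara): course_id=3 -> matches Economics
  - enrollment 5 (Mia): course_id=1 -> matches Calculus
  - enrollment 6 (Dana): course_id=NULL, no match -> dropped
  - enrollment 7 (Karen): course_id=2 -> matches Statistics
  - enrollment 8 (Quinn): course_id=2 -> matches Statistics
  - enrollment 9 (Hank): course_id=3 -> matches Economics
So 2 of 9 rows are dropped.

SQL:
SELECT a.student, b.title AS course
FROM enrollments a
INNER JOIN courses b ON a.course_id = b.id

Result:
student | course    
--------+-----------
Helen   | Statistics
Grace   | Economics 
Yara    | Economics 
Mia     | Calculus  
Karen   | Statistics
Quinn   | Statistics
Hank    | Economics 


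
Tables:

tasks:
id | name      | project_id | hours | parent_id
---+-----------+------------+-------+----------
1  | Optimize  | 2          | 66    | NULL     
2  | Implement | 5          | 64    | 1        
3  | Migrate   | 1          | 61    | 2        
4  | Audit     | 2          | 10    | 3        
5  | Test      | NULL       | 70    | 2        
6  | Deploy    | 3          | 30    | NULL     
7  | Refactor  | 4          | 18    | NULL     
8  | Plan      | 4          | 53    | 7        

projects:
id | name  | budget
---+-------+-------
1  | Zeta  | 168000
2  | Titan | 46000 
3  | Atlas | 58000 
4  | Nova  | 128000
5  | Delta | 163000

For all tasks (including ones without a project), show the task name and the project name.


LEFT JOIN keeps every row from tasks (the left table); where project_id has no match in projects, the project columns become NULL. Walk through each task:
  - task 1 (Optimize): project_id=2 -> matches Titan
  - task 2 (Implement): project_id=5 -> matches Delta
  - task 3 (Migrate): project_id=1 -> matches Zeta
  - task 4 (Audit): project_id=2 -> matches Titan
  - task 5 (Test): project_id=NULL, no match -> kept with NULL
  - task 6 (Deploy): project_id=3 -> matches Atlas
  - task 7 (Refactor): project_id=4 -> matches Nova
  - task 8 (Plan): project_id=4 -> matches Nova
All 8 rows appear; 1 has NULL project.

SQL:
SELECT a.name, b.name AS project
FROM tasks a
LEFT JOIN projects b ON a.project_id = b.id

Result:
name      | project
----------+--------
Optimize  | Titan  
Implement | Delta  
Migrate   | Zeta   
Audit     | Titan  
Test      | NULL   
Deploy    | Atlas  
Refactor  | Nova   
Plan      | Nova   


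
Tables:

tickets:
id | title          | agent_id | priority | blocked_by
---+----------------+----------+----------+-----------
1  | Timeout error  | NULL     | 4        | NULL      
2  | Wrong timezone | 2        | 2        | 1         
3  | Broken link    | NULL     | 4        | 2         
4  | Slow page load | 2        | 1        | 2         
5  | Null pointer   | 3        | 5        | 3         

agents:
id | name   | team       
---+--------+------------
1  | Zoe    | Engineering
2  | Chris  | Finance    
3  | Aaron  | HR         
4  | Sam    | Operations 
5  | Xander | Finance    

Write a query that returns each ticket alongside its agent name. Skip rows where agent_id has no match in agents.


INNER JOIN keeps only tickets rows whose agent_id matches an id in agents. Walk through each ticket:
  - ticket 1 (Timeout error): agent_id=NULL, no match -> dropped
  - ticket 2 (Wrong timezone): agent_id=2 -> matches Chris
  - ticket 3 (Broken link): agent_id=NULL, no match -> dropped
  - ticket 4 (Slow page load): agent_id=2 -> matches Chris
  - ticket 5 (Null pointer): agent_id=3 -> matches Aaron
So 2 of 5 rows are dropped.

SQL:
SELECT a.title, b.name AS agent
FROM tickets a
INNER JOIN agents b ON a.agent_id = b.id

Result:
title          | agent
---------------+------
Wrong timezone | Chris
Slow page load | Chris
Null pointer   | Aaron


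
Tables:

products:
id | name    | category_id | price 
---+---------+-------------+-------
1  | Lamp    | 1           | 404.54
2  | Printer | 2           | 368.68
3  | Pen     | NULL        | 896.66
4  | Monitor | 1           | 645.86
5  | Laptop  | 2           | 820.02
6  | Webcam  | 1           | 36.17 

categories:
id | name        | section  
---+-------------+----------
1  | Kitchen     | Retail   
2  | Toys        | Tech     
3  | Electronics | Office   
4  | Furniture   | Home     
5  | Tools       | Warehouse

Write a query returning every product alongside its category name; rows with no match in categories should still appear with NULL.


LEFT JOIN keeps every row from products (the left table); where category_id has no match in categories, the category columns become NULL. Walk through each product:
  - product 1 (Lamp): category_id=1 -> matches Kitchen
  - product 2 (Printer): category_id=2 -> matches Toys
  - product 3 (Pen): category_id=NULL, no match -> kept with NULL
  - product 4 (Monitor): category_id=1 -> matches Kitchen
  - product 5 (Laptop): category_id=2 -> matches Toys
  - product 6 (Webcam): category_id=1 -> matches Kitchen
All 6 rows appear; 1 has NULL category.

SQL:
SELECT a.name, b.name AS category
FROM products a
LEFT JOIN categories b ON a.category_id = b.id

Result:
name    | category
--------+---------
Lamp    | Kitchen 
Printer | Toys    
Pen     | NULL    
Monitor | Kitchen 
Laptop  | Toys    
Webcam  | Kitchen 


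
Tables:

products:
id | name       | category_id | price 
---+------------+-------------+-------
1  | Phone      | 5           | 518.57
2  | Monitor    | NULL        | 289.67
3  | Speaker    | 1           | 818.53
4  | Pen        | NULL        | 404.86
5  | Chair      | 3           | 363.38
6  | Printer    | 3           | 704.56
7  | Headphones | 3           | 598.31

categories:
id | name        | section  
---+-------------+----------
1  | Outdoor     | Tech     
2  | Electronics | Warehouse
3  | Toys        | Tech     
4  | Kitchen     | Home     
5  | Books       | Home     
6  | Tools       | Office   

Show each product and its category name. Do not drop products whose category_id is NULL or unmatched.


LEFT JOIN keeps every row from products (the left table); where category_id has no match in categories, the category columns become NULL. Walk through each product:
  - product 1 (Phone): category_id=5 -> matches Books
  - product 2 (Monitor): category_id=NULL, no match -> kept with NULL
  - product 3 (Speaker): category_id=1 -> matches Outdoor
  - product 4 (Pen): category_id=NULL, no match -> kept with NULL
  - product 5 (Chair): category_id=3 -> matches Toys
  - product 6 (Printer): category_id=3 -> matches Toys
  - product 7 (Headphones): category_id=3 -> matches Toys
All 7 rows appear; 2 have NULL category.

SQL:
SELECT a.name, b.name AS category
FROM products a
LEFT JOIN categories b ON a.category_id = b.id

Result:
name       | category
-----------+---------
Phone      | Books   
Monitor    | NULL    
Speaker    | Outdoor 
Pen        | NULL    
Chair      | Toys    
Printer    | Toys    
Headphones | Toys    


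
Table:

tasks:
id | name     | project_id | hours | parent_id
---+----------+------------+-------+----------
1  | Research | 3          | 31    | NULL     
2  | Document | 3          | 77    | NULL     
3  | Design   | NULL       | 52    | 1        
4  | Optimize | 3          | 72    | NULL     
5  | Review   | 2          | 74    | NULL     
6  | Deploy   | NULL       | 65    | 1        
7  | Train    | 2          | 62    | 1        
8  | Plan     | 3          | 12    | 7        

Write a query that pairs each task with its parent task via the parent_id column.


This is a self-join: tasks is joined to a second copy of itself, matching each row's parent_id to another row's id. Use LEFT JOIN so rows with parent_id=NULL are kept.
  - task 1 (Research): parent_id=NULL -> NULL
  - task 2 (Document): parent_id=NULL -> NULL
  - task 3 (Design): parent_id=1 -> Research
  - task 4 (Optimize): parent_id=NULL -> NULL
  - task 5 (Review): parent_id=NULL -> NULL
  - task 6 (Deploy): parent_id=1 -> Research
  - task 7 (Train): parent_id=1 -> Research
  - task 8 (Plan): parent_id=7 -> Train

SQL:
SELECT a.name AS item, b.name AS parent
FROM tasks a
LEFT JOIN tasks b ON a.parent_id = b.id

Result:
item     | parent  
---------+---------
Research | NULL    
Document | NULL    
Design   | Research
Optimize | NULL    
Review   | NULL    
Deploy   | Research
Train    | Research
Plan     | Train   


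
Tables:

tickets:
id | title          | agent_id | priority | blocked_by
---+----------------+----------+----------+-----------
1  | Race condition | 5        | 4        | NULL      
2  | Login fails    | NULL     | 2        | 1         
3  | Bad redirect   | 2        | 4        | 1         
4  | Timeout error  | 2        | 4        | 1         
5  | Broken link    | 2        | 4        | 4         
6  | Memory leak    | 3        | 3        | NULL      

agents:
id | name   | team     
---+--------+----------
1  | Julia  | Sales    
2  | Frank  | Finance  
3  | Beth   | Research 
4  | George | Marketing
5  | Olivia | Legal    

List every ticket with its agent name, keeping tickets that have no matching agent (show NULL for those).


LEFT JOIN keeps every row from tickets (the left table); where agent_id has no match in agents, the agent columns become NULL. Walk through each ticket:
  - ticket 1 (Race condition): agent_id=5 -> matches Olivia
  - ticket 2 (Login fails): agent_id=NULL, no match -> kept with NULL
  - ticket 3 (Bad redirect): agent_id=2 -> matches Frank
  - ticket 4 (Timeout error): agent_id=2 -> matches Frank
  - ticket 5 (Broken link): agent_id=2 -> matches Frank
  - ticket 6 (Memory leak): agent_id=3 -> matches Beth
All 6 rows appear; 1 has NULL agent.

SQL:
SELECT a.title, b.name AS agent
FROM tickets a
LEFT JOIN agents b ON a.agent_id = b.id

Result:
title          | agent 
---------------+-------
Race condition | Olivia
Login fails    | NULL  
Bad redirect   | Frank 
Timeout error  | Frank 
Broken link    | Frank 
Memory leak    | Beth  


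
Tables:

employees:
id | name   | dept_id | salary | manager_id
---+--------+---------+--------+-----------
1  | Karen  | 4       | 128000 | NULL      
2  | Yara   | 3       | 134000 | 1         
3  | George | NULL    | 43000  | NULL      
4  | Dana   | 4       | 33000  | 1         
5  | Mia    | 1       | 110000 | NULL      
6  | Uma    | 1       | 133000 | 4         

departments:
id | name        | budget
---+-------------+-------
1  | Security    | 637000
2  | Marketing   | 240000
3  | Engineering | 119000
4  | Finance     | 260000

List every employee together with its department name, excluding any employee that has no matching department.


INNER JOIN keeps only employees rows whose dept_id matches an id in departments. Walk through each employee:
  - employee 1 (Karen): dept_id=4 -> matches Finance
  - employee 2 (Yara): dept_id=3 -> matches Engineering
  - employee 3 (George): dept_id=NULL, no match -> dropped
  - employee 4 (Dana): dept_id=4 -> matches Finance
  - employee 5 (Mia): dept_id=1 -> matches Security
  - employee 6 (Uma): dept_id=1 -> matches Security
So 1 of 6 rows is dropped.

SQL:
SELECT a.name, b.name AS department
FROM employees a
INNER JOIN departments b ON a.dept_id = b.id

Result:
name  | department 
------+------------
Karen | Finance    
Yara  | Engineering
Dana  | Finance    
Mia   | Security   
Uma   | Security   


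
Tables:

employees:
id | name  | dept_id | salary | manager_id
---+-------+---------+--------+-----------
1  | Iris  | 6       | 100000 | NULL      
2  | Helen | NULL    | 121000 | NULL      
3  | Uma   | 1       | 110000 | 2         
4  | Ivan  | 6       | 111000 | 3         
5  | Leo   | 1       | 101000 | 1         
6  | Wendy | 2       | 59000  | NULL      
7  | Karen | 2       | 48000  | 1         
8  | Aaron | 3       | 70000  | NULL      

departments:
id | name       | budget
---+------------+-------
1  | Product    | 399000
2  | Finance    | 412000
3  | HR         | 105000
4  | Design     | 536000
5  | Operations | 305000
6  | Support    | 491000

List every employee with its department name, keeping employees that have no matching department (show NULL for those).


LEFT JOIN keeps every row from employees (the left table); where dept_id has no match in departments, the department columns become NULL. Walk through each employee:
  - employee 1 (Iris): dept_id=6 -> matches Support
  - employee 2 (Helen): dept_id=NULL, no match -> kept with NULL
  - employee 3 (Uma): dept_id=1 -> matches Product
  - employee 4 (Ivan): dept_id=6 -> matches Support
  - employee 5 (Leo): dept_id=1 -> matches Product
  - employee 6 (Wendy): dept_id=2 -> matches Finance
  - employee 7 (Karen): dept_id=2 -> matches Finance
  - employee 8 (Aaron): dept_id=3 -> matches HR
All 8 rows appear; 1 has NULL department.

SQL:
SELECT a.name, b.name AS department
FROM employees a
LEFT JOIN departments b ON a.dept_id = b.id

Result:
name  | department
------+-----------
Iris  | Support   
Helen | NULL      
Uma   | Product   
Ivan  | Support   
Leo   | Product   
Wendy | Finance   
Karen | Finance   
Aaron | HR        


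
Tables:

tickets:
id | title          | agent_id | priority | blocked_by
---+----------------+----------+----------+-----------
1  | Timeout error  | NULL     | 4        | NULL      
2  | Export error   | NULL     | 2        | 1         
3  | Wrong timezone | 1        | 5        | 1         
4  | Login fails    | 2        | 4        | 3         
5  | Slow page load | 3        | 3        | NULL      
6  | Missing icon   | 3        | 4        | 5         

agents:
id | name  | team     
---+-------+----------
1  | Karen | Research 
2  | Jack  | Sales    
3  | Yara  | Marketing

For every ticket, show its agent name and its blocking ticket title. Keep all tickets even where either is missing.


Two LEFT JOINs from the same base table tickets: one to agents via agent_id, one to tickets itself via blocked_by. Both are LEFT so every ticket is preserved.
Match against agents:
  - ticket 1 (Timeout error): agent_id=NULL, no match -> kept with NULL
  - ticket 2 (Export error): agent_id=NULL, no match -> kept with NULL
  - ticket 3 (Wrong timezone): agent_id=1 -> matches Karen
  - ticket 4 (Login fails): agent_id=2 -> matches Jack
  - ticket 5 (Slow page load): agent_id=3 -> matches Yara
  - ticket 6 (Missing icon): agent_id=3 -> matches Yara
Match against tickets (self):
  - ticket 1 (Timeout error): blocked_by=NULL -> NULL
  - ticket 2 (Export error): blocked_by=1 -> Timeout error
  - ticket 3 (Wrong timezone): blocked_by=1 -> Timeout error
  - ticket 4 (Login fails): blocked_by=3 -> Wrong timezone
  - ticket 5 (Slow page load): blocked_by=NULL -> NULL
  - ticket 6 (Missing icon): blocked_by=5 -> Slow page load

SQL:
SELECT a.title, b.name AS agent, c.title AS blocked_by
FROM tickets a
LEFT JOIN agents b ON a.agent_id = b.id
LEFT JOIN tickets c ON a.blocked_by = c.id

Result:
title          | agent | blocked_by    
---------------+-------+---------------
Timeout error  | NULL  | NULL          
Export error   | NULL  | Timeout error 
Wrong timezone | Karen | Timeout error 
Login fails    | Jack  | Wrong timezone
Slow page load | Yara  | NULL          
Missing icon   | Yara  | Slow page load


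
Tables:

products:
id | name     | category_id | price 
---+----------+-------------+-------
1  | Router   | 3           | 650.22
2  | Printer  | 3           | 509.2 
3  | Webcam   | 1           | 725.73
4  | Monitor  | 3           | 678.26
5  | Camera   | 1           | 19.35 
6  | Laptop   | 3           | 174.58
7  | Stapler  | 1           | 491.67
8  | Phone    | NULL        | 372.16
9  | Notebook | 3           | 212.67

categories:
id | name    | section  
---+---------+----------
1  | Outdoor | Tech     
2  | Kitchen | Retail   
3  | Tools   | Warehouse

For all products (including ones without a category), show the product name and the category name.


LEFT JOIN keeps every row from products (the left table); where category_id has no match in categories, the category columns become NULL. Walk through each product:
  - product 1 (Router): category_id=3 -> matches Tools
  - product 2 (Printer): category_id=3 -> matches Tools
  - product 3 (Webcam): category_id=1 -> matches Outdoor
  - product 4 (Monitor): category_id=3 -> matches Tools
  - product 5 (Camera): category_id=1 -> matches Outdoor
  - product 6 (Laptop): category_id=3 -> matches Tools
  - product 7 (Stapler): category_id=1 -> matches Outdoor
  - product 8 (Phone): category_id=NULL, no match -> kept with NULL
  - product 9 (Notebook): category_id=3 -> matches Tools
All 9 rows appear; 1 has NULL category.

SQL:
SELECT a.name, b.name AS category
FROM products a
LEFT JOIN categories b ON a.category_id = b.id

Result:
name     | category
---------+---------
Router   | Tools   
Printer  | Tools   
Webcam   | Outdoor 
Monitor  | Tools   
Camera   | Outdoor 
Laptop   | Tools   
Stapler  | Outdoor 
Phone    | NULL    
Notebook | Tools   


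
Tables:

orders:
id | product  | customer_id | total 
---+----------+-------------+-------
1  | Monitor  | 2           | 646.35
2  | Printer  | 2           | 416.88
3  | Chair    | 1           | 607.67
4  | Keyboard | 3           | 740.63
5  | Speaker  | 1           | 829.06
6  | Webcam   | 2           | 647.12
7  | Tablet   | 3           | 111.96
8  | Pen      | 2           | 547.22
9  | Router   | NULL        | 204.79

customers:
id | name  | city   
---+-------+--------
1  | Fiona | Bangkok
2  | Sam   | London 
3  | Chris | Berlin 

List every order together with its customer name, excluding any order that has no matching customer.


INNER JOIN keeps only orders rows whose customer_id matches an id in customers. Walk through each order:
  - order 1 (Monitor): customer_id=2 -> matches Sam
  - order 2 (Printer): customer_id=2 -> matches Sam
  - order 3 (Chair): customer_id=1 -> matches Fiona
  - order 4 (Keyboard): customer_id=3 -> matches Chris
  - order 5 (Speaker): customer_id=1 -> matches Fiona
  - order 6 (Webcam): customer_id=2 -> matches Sam
  - order 7 (Tablet): customer_id=3 -> matches Chris
  - order 8 (Pen): customer_id=2 -> matches Sam
  - order 9 (Router): customer_id=NULL, no match -> dropped
So 1 of 9 rows is dropped.

SQL:
SELECT a.product, b.name AS customer
FROM orders a
INNER JOIN customers b ON a.customer_id = b.id

Result:
product  | customer
---------+---------
Monitor  | Sam     
Printer  | Sam     
Chair    | Fiona   
Keyboard | Chris   
Speaker  | Fiona   
Webcam   | Sam     
Tablet   | Chris   
Pen      | Sam     


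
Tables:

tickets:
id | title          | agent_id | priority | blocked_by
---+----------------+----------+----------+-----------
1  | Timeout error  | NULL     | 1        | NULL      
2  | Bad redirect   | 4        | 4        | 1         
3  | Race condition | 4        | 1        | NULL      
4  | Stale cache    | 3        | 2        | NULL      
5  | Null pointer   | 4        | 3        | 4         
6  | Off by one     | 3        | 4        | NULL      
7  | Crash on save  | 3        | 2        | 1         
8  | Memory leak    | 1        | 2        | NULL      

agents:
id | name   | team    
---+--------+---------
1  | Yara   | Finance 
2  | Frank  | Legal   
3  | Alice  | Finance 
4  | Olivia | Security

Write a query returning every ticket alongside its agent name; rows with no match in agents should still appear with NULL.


LEFT JOIN keeps every row from tickets (the left table); where agent_id has no match in agents, the agent columns become NULL. Walk through each ticket:
  - ticket 1 (Timeout error): agent_id=NULL, no match -> kept with NULL
  - ticket 2 (Bad redirect): agent_id=4 -> matches Olivia
  - ticket 3 (Race condition): agent_id=4 -> matches Olivia
  - ticket 4 (Stale cache): agent_id=3 -> matches Alice
  - ticket 5 (Null pointer): agent_id=4 -> matches Olivia
  - ticket 6 (Off by one): agent_id=3 -> matches Alice
  - ticket 7 (Crash on save): agent_id=3 -> matches Alice
  - ticket 8 (Memory leak): agent_id=1 -> matches Yara
All 8 rows appear; 1 has NULL agent.

SQL:
SELECT a.title, b.name AS agent
FROM tickets a
LEFT JOIN agents b ON a.agent_id = b.id

Result:
title          | agent 
---------------+-------
Timeout error  | NULL  
Bad redirect   | Olivia
Race condition | Olivia
Stale cache    | Alice 
Null pointer   | Olivia
Off by one     | Alice 
Crash on save  | Alice 
Memory leak    | Yara  


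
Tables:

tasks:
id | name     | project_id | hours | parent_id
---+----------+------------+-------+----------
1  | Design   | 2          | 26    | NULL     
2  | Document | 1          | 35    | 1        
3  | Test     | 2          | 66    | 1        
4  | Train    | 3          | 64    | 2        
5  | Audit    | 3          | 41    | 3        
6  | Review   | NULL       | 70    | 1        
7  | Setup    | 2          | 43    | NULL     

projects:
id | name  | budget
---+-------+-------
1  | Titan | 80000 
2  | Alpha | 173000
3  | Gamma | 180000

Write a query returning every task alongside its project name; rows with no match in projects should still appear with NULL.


LEFT JOIN keeps every row from tasks (the left table); where project_id has no match in projects, the project columns become NULL. Walk through each task:
  - task 1 (Design): project_id=2 -> matches Alpha
  - task 2 (Document): project_id=1 -> matches Titan
  - task 3 (Test): project_id=2 -> matches Alpha
  - task 4 (Train): project_id=3 -> matches Gamma
  - task 5 (Audit): project_id=3 -> matches Gamma
  - task 6 (Review): project_id=NULL, no match -> kept with NULL
  - task 7 (Setup): project_id=2 -> matches Alpha
All 7 rows appear; 1 has NULL project.

SQL:
SELECT a.name, b.name AS project
FROM tasks a
LEFT JOIN projects b ON a.project_id = b.id

Result:
name     | project
---------+--------
Design   | Alpha  
Document | Titan  
Test     | Alpha  
Train    | Gamma  
Audit    | Gamma  
Review   | NULL   
Setup    | Alpha  


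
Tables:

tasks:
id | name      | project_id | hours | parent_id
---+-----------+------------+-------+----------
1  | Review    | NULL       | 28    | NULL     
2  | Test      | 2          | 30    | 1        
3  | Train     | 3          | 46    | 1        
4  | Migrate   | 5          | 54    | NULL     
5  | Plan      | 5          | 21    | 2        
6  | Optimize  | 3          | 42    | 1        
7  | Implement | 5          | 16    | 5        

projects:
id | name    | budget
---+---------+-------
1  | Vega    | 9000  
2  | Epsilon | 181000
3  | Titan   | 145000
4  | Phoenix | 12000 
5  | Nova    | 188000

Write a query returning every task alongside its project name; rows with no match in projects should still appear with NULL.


LEFT JOIN keeps every row from tasks (the left table); where project_id has no match in projects, the project columns become NULL. Walk through each task:
  - task 1 (Review): project_id=NULL, no match -> kept with NULL
  - task 2 (Test): project_id=2 -> matches Epsilon
  - task 3 (Train): project_id=3 -> matches Titan
  - task 4 (Migrate): project_id=5 -> matches Nova
  - task 5 (Plan): project_id=5 -> matches Nova
  - task 6 (Optimize): project_id=3 -> matches Titan
  - task 7 (Implement): project_id=5 -> matches Nova
All 7 rows appear; 1 has NULL project.

SQL:
SELECT a.name, b.name AS project
FROM tasks a
LEFT JOIN projects b ON a.project_id = b.id

Result:
name      | project
----------+--------
Review    | NULL   
Test      | Epsilon
Train     | Titan  
Migrate   | Nova   
Plan      | Nova   
Optimize  | Titan  
Implement | Nova   


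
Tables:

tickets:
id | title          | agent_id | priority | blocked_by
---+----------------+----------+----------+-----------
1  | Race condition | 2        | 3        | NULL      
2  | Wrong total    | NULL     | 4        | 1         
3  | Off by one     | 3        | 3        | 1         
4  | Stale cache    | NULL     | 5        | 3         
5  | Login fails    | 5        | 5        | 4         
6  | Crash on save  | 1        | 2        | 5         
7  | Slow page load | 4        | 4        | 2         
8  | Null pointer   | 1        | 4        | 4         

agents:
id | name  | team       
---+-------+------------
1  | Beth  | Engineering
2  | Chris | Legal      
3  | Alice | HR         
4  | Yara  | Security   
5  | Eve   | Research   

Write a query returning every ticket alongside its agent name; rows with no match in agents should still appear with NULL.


LEFT JOIN keeps every row from tickets (the left table); where agent_id has no match in agents, the agent columns become NULL. Walk through each ticket:
  - ticket 1 (Race condition): agent_id=2 -> matches Chris
  - ticket 2 (Wrong total): agent_id=NULL, no match -> kept with NULL
  - ticket 3 (Off by one): agent_id=3 -> matches Alice
  - ticket 4 (Stale cache): agent_id=NULL, no match -> kept with NULL
  - ticket 5 (Login fails): agent_id=5 -> matches Eve
  - ticket 6 (Crash on save): agent_id=1 -> matches Beth
  - ticket 7 (Slow page load): agent_id=4 -> matches Yara
  - ticket 8 (Null pointer): agent_id=1 -> matches Beth
All 8 rows appear; 2 have NULL agent.

SQL:
SELECT a.title, b.name AS agent
FROM tickets a
LEFT JOIN agents b ON a.agent_id = b.id

Result:
title          | agent
---------------+------
Race condition | Chris
Wrong total    | NULL 
Off by one     | Alice
Stale cache    | NULL 
Login fails    | Eve  
Crash on save  | Beth 
Slow page load | Yara 
Null pointer   | Beth 


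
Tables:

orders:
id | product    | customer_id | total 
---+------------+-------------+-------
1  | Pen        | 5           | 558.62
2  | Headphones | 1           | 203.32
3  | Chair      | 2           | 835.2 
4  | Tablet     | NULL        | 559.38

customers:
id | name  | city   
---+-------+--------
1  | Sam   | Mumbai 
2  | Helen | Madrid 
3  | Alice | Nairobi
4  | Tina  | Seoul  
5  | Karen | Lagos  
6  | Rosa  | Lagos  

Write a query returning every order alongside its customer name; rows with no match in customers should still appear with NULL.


LEFT JOIN keeps every row from orders (the left table); where customer_id has no match in customers, the customer columns become NULL. Walk through each order:
  - order 1 (Pen): customer_id=5 -> matches Karen
  - order 2 (Headphones): customer_id=1 -> matches Sam
  - order 3 (Chair): customer_id=2 -> matches Helen
  - order 4 (Tablet): customer_id=NULL, no match -> kept with NULL
All 4 rows appear; 1 has NULL customer.

SQL:
SELECT a.product, b.name AS customer
FROM orders a
LEFT JOIN customers b ON a.customer_id = b.id

Result:
product    | customer
-----------+---------
Pen        | Karen   
Headphones | Sam     
Chair      | Helen   
Tablet     | NULL    


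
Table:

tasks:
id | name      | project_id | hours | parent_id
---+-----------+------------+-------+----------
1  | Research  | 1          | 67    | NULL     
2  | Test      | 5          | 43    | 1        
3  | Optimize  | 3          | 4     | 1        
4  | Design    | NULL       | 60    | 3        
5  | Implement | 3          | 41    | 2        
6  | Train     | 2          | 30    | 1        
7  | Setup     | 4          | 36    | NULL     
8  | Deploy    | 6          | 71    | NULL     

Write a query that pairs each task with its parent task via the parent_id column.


This is a self-join: tasks is joined to a second copy of itself, matching each row's parent_id to another row's id. Use LEFT JOIN so rows with parent_id=NULL are kept.
  - task 1 (Research): parent_id=NULL -> NULL
  - task 2 (Test): parent_id=1 -> Research
  - task 3 (Optimize): parent_id=1 -> Research
  - task 4 (Design): parent_id=3 -> Optimize
  - task 5 (Implement): parent_id=2 -> Test
  - task 6 (Train): parent_id=1 -> Research
  - task 7 (Setup): parent_id=NULL -> NULL
  - task 8 (Deploy): parent_id=NULL -> NULL

SQL:
SELECT a.name AS item, b.name AS parent
FROM tasks a
LEFT JOIN tasks b ON a.parent_id = b.id

Result:
item      | parent  
----------+---------
Research  | NULL    
Test      | Research
Optimize  | Research
Design    | Optimize
Implement | Test    
Train     | Research
Setup     | NULL    
Deploy    | NULL    


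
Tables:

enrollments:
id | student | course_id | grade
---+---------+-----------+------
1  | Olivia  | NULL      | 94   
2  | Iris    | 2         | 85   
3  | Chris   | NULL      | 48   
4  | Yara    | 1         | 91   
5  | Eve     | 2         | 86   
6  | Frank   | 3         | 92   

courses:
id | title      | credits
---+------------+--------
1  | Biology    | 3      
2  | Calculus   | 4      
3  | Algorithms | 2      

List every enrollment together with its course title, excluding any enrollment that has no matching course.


INNER JOIN keeps only enrollments rows whose course_id matches an id in courses. Walk through each enrollment:
  - enrollment 1 (Olivia): course_id=NULL, no match -> dropped
  - enrollment 2 (Iris): course_id=2 -> matches Calculus
  - enrollment 3 (Chris): course_id=NULL, no match -> dropped
  - enrollment 4 (Yara): course_id=1 -> matches Biology
  - enrollment 5 (Eve): course_id=2 -> matches Calculus
  - enrollment 6 (Frank): course_id=3 -> matches Algorithms
So 2 of 6 rows are dropped.

SQL:
SELECT a.student, b.title AS course
FROM enrollments a
INNER JOIN courses b ON a.course_id = b.id

Result:
student | course    
--------+-----------
Iris    | Calculus  
Yara    | Biology   
Eve     | Calculus  
Frank   | Algorithms


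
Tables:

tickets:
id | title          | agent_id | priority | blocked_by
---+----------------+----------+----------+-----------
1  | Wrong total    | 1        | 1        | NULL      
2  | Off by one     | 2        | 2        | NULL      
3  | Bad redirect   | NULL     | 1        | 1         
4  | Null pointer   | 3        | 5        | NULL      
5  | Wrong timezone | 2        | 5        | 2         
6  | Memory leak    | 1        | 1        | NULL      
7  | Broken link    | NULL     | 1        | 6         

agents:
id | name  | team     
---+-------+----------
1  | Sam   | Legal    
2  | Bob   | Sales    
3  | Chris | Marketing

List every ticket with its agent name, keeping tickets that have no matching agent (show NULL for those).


LEFT JOIN keeps every row from tickets (the left table); where agent_id has no match in agents, the agent columns become NULL. Walk through each ticket:
  - ticket 1 (Wrong total): agent_id=1 -> matches Sam
  - ticket 2 (Off by one): agent_id=2 -> matches Bob
  - ticket 3 (Bad redirect): agent_id=NULL, no match -> kept with NULL
  - ticket 4 (Null pointer): agent_id=3 -> matches Chris
  - ticket 5 (Wrong timezone): agent_id=2 -> matches Bob
  - ticket 6 (Memory leak): agent_id=1 -> matches Sam
  - ticket 7 (Broken link): agent_id=NULL, no match -> kept with NULL
All 7 rows appear; 2 have NULL agent.

SQL:
SELECT a.title, b.name AS agent
FROM tickets a
LEFT JOIN agents b ON a.agent_id = b.id

Result:
title          | agent
---------------+------
Wrong total    | Sam  
Off by one     | Bob  
Bad redirect   | NULL 
Null pointer   | Chris
Wrong timezone | Bob  
Memory leak    | Sam  
Broken link    | NULL 


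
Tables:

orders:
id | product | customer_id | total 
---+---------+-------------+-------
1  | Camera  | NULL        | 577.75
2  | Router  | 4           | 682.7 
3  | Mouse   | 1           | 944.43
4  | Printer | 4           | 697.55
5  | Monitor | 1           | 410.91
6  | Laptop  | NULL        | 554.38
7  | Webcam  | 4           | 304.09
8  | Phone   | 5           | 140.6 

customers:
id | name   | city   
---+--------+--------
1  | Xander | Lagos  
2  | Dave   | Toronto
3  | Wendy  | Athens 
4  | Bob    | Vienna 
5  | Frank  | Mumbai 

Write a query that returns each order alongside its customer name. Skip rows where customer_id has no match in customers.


INNER JOIN keeps only orders rows whose customer_id matches an id in customers. Walk through each order:
  - order 1 (Camera): customer_id=NULL, no match -> dropped
  - order 2 (Router): customer_id=4 -> matches Bob
  - order 3 (Mouse): customer_id=1 -> matches Xander
  - order 4 (Printer): customer_id=4 -> matches Bob
  - order 5 (Monitor): customer_id=1 -> matches Xander
  - order 6 (Laptop): customer_id=NULL, no match -> dropped
  - order 7 (Webcam): customer_id=4 -> matches Bob
  - order 8 (Phone): customer_id=5 -> matches Frank
So 2 of 8 rows are dropped.

SQL:
SELECT a.product, b.name AS customer
FROM orders a
INNER JOIN customers b ON a.customer_id = b.id

Result:
product | customer
--------+---------
Router  | Bob     
Mouse   | Xander  
Printer | Bob     
Monitor | Xander  
Webcam  | Bob     
Phone   | Frank   


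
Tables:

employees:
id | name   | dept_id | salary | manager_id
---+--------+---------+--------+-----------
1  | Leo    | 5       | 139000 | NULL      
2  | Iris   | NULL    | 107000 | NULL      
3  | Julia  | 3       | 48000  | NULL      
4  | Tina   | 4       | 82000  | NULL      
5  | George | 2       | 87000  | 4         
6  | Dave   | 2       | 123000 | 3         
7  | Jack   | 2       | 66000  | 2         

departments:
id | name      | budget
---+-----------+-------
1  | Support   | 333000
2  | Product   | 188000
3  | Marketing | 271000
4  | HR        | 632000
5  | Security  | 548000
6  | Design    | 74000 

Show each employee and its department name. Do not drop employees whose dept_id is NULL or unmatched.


LEFT JOIN keeps every row from employees (the left table); where dept_id has no match in departments, the department columns become NULL. Walk through each employee:
  - employee 1 (Leo): dept_id=5 -> matches Security
  - employee 2 (Iris): dept_id=NULL, no match -> kept with NULL
  - employee 3 (Julia): dept_id=3 -> matches Marketing
  - employee 4 (Tina): dept_id=4 -> matches HR
  - employee 5 (George): dept_id=2 -> matches Product
  - employee 6 (Dave): dept_id=2 -> matches Product
  - employee 7 (Jack): dept_id=2 -> matches Product
All 7 rows appear; 1 has NULL department.

SQL:
SELECT a.name, b.name AS department
FROM employees a
LEFT JOIN departments b ON a.dept_id = b.id

Result:
name   | department
-------+-----------
Leo    | Security  
Iris   | NULL      
Julia  | Marketing 
Tina   | HR        
George | Product   
Dave   | Product   
Jack   | Product   


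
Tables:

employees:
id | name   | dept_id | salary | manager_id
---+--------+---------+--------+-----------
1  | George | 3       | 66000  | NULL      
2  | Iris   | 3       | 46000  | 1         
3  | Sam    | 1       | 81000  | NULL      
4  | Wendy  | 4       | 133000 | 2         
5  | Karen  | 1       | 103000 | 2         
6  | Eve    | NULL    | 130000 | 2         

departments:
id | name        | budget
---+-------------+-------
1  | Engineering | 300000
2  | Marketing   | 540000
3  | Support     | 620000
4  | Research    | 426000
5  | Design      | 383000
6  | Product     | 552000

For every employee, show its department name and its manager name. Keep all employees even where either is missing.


Two LEFT JOINs from the same base table employees: one to departments via dept_id, one to employees itself via manager_id. Both are LEFT so every employee is preserved.
Match against departments:
  - employee 1 (George): dept_id=3 -> matches Support
  - employee 2 (Iris): dept_id=3 -> matches Support
  - employee 3 (Sam): dept_id=1 -> matches Engineering
  - employee 4 (Wendy): dept_id=4 -> matches Research
  - employee 5 (Karen): dept_id=1 -> matches Engineering
  - employee 6 (Eve): dept_id=NULL, no match -> kept with NULL
Match against employees (self):
  - employee 1 (George): manager_id=NULL -> NULL
  - employee 2 (Iris): manager_id=1 -> George
  - employee 3 (Sam): manager_id=NULL -> NULL
  - employee 4 (Wendy): manager_id=2 -> Iris
  - employee 5 (Karen): manager_id=2 -> Iris
  - employee 6 (Eve): manager_id=2 -> Iris

SQL:
SELECT a.name, b.name AS department, c.name AS manager
FROM employees a
LEFT JOIN departments b ON a.dept_id = b.id
LEFT JOIN employees c ON a.manager_id = c.id

Result:
name   | department  | manager
-------+-------------+--------
George | Support     | NULL   
Iris   | Support     | George 
Sam    | Engineering | NULL   
Wendy  | Research    | Iris   
Karen  | Engineering | Iris   
Eve    | NULL        | Iris   


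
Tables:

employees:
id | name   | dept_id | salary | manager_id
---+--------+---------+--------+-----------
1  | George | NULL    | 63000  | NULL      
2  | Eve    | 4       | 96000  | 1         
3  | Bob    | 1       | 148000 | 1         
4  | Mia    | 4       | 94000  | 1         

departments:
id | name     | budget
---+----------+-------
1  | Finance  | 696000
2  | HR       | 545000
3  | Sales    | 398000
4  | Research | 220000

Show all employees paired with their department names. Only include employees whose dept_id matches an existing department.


INNER JOIN keeps only employees rows whose dept_id matches an id in departments. Walk through each employee:
  - employee 1 (George): dept_id=NULL, no match -> dropped
  - employee 2 (Eve): dept_id=4 -> matches Research
  - employee 3 (Bob): dept_id=1 -> matches Finance
  - employee 4 (Mia): dept_id=4 -> matches Research
So 1 of 4 rows is dropped.

SQL:
SELECT a.name, b.name AS department
FROM employees a
INNER JOIN departments b ON a.dept_id = b.id

Result:
name | department
-----+-----------
Eve  | Research  
Bob  | Finance   
Mia  | Research  


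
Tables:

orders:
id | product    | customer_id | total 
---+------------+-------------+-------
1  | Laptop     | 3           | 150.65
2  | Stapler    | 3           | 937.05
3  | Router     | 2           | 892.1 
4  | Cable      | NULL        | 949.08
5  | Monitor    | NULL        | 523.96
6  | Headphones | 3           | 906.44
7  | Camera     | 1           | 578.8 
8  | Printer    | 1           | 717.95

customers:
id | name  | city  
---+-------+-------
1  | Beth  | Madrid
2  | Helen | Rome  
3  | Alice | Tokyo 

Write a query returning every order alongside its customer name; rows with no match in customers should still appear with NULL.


LEFT JOIN keeps every row from orders (the left table); where customer_id has no match in customers, the customer columns become NULL. Walk through each order:
  - order 1 (Laptop): customer_id=3 -> matches Alice
  - order 2 (Stapler): customer_id=3 -> matches Alice
  - order 3 (Router): customer_id=2 -> matches Helen
  - order 4 (Cable): customer_id=NULL, no match -> kept with NULL
  - order 5 (Monitor): customer_id=NULL, no match -> kept with NULL
  - order 6 (Headphones): customer_id=3 -> matches Alice
  - order 7 (Camera): customer_id=1 -> matches Beth
  - order 8 (Printer): customer_id=1 -> matches Beth
All 8 rows appear; 2 have NULL customer.

SQL:
SELECT a.product, b.name AS customer
FROM orders a
LEFT JOIN customers b ON a.customer_id = b.id

Result:
product    | customer
-----------+---------
Laptop     | Alice   
Stapler    | Alice   
Router     | Helen   
Cable      | NULL    
Monitor    | NULL    
Headphones | Alice   
Camera     | Beth    
Printer    | Beth    
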